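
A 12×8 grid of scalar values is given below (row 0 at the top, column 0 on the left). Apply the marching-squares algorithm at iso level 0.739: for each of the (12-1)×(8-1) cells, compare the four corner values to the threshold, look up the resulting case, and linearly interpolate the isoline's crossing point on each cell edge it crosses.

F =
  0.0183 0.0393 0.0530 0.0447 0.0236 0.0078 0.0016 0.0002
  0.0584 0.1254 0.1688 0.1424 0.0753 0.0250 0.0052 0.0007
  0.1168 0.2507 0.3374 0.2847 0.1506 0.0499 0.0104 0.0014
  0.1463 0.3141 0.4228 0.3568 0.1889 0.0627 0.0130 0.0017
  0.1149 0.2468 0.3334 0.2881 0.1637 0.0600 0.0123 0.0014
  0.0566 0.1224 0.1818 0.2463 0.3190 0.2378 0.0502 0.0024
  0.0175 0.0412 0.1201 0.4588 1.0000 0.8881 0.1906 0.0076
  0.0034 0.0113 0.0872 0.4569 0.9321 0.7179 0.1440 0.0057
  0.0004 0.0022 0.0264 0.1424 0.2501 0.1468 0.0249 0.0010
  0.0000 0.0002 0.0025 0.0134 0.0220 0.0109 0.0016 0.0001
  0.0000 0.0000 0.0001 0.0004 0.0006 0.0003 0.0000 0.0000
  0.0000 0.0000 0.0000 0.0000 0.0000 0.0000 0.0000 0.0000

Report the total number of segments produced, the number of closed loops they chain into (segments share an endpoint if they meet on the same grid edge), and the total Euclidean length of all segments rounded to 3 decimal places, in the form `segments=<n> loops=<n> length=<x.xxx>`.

cell (5,3): code 0100 → (5.617,4.000)–(6.000,3.518)
cell (5,4): code 1100 → (5.771,5.000)–(5.617,4.000)
cell (5,5): code 1000 → (6.000,5.214)–(5.771,5.000)
cell (6,3): code 0110 → (6.000,3.518)–(7.000,3.594)
cell (6,4): code 1011 → (7.000,4.901)–(6.876,5.000)
cell (6,5): code 0001 → (6.876,5.000)–(6.000,5.214)
cell (7,3): code 0010 → (7.000,3.594)–(7.283,4.000)
cell (7,4): code 0001 → (7.283,4.000)–(7.000,4.901)
total: 8 segments, chained into 1 closed loop(s), length Σ = 5.444395

segments=8 loops=1 length=5.444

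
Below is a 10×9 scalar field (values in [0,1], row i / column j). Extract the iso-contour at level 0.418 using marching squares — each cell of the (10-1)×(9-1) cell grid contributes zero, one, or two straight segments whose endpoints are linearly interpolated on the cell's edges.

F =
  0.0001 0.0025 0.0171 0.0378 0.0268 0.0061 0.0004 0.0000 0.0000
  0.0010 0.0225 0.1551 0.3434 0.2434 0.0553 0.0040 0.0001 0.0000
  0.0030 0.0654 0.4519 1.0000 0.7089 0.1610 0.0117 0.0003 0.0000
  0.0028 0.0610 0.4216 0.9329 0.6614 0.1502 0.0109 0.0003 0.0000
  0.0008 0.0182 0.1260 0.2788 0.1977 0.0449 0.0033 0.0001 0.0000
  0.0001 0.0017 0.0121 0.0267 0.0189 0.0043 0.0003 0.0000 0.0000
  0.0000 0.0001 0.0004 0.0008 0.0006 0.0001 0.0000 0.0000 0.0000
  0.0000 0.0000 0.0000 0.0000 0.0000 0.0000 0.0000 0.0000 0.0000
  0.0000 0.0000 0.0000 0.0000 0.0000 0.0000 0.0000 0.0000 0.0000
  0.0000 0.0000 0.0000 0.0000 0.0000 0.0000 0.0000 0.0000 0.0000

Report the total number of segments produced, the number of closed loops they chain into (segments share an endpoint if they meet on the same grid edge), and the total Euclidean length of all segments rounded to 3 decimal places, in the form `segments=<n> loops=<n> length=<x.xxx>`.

segments=10 loops=1 length=8.289

cell (1,1): code 0100 → (1.886,2.000)–(2.000,1.912)
cell (1,2): code 1100 → (1.114,3.000)–(1.886,2.000)
cell (1,3): code 1100 → (1.375,4.000)–(1.114,3.000)
cell (1,4): code 1000 → (2.000,4.531)–(1.375,4.000)
cell (2,1): code 0110 → (2.000,1.912)–(3.000,1.990)
cell (2,4): code 1001 → (3.000,4.476)–(2.000,4.531)
cell (3,1): code 0010 → (3.000,1.990)–(3.012,2.000)
cell (3,2): code 0011 → (3.012,2.000)–(3.787,3.000)
cell (3,3): code 0011 → (3.787,3.000)–(3.525,4.000)
cell (3,4): code 0001 → (3.525,4.000)–(3.000,4.476)
total: 10 segments, chained into 1 closed loop(s), length Σ = 8.288998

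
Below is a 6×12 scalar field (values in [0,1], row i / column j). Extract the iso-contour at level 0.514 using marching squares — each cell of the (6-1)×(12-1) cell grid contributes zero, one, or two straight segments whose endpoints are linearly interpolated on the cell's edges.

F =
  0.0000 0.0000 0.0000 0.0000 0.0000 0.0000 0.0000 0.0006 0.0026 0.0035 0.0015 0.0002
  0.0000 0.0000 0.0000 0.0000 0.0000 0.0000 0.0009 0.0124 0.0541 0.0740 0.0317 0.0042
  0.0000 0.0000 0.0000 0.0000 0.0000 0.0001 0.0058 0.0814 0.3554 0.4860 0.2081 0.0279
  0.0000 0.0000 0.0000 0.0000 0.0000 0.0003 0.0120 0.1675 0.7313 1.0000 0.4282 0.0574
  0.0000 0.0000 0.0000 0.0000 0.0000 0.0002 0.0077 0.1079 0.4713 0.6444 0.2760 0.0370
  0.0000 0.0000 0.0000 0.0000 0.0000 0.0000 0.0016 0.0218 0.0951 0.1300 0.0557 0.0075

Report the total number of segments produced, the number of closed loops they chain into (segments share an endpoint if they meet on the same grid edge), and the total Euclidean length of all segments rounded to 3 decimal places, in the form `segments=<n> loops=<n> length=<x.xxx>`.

segments=8 loops=1 length=6.595

cell (2,7): code 0100 → (2.422,8.000)–(3.000,7.615)
cell (2,8): code 1100 → (2.054,9.000)–(2.422,8.000)
cell (2,9): code 1000 → (3.000,9.850)–(2.054,9.000)
cell (3,7): code 0010 → (3.000,7.615)–(3.836,8.000)
cell (3,8): code 0111 → (3.836,8.000)–(4.000,8.247)
cell (3,9): code 1001 → (4.000,9.354)–(3.000,9.850)
cell (4,8): code 0010 → (4.000,8.247)–(4.253,9.000)
cell (4,9): code 0001 → (4.253,9.000)–(4.000,9.354)
total: 8 segments, chained into 1 closed loop(s), length Σ = 6.594699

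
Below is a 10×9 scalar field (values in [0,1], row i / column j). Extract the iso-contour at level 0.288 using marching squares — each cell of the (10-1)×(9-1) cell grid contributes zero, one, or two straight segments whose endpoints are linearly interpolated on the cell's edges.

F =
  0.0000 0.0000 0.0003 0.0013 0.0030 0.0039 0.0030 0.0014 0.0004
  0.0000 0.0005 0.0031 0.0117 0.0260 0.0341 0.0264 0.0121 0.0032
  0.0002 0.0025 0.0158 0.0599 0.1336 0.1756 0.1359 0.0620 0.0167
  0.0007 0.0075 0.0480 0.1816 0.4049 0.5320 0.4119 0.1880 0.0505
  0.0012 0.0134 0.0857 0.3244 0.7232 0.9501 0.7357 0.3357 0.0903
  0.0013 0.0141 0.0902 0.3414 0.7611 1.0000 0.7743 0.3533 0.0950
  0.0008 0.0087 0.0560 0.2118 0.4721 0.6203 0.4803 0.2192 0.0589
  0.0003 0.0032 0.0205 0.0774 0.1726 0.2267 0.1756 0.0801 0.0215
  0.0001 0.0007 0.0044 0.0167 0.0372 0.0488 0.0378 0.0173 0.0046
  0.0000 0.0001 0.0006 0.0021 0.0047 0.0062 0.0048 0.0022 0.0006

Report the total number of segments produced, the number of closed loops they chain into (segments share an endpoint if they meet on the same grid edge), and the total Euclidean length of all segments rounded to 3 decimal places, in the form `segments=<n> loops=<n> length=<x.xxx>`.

cell (2,3): code 0100 → (2.569,4.000)–(3.000,3.476)
cell (2,4): code 1100 → (2.315,5.000)–(2.569,4.000)
cell (2,5): code 1100 → (2.551,6.000)–(2.315,5.000)
cell (2,6): code 1000 → (3.000,6.553)–(2.551,6.000)
cell (3,2): code 0100 → (3.745,3.000)–(4.000,2.848)
cell (3,3): code 1110 → (3.000,3.476)–(3.745,3.000)
cell (3,6): code 1101 → (3.677,7.000)–(3.000,6.553)
cell (3,7): code 1000 → (4.000,7.194)–(3.677,7.000)
cell (4,2): code 0110 → (4.000,2.848)–(5.000,2.787)
cell (4,7): code 1001 → (5.000,7.253)–(4.000,7.194)
cell (5,2): code 0010 → (5.000,2.787)–(5.412,3.000)
cell (5,3): code 0111 → (5.412,3.000)–(6.000,3.293)
cell (5,6): code 1011 → (6.000,6.736)–(5.487,7.000)
cell (5,7): code 0001 → (5.487,7.000)–(5.000,7.253)
cell (6,3): code 0010 → (6.000,3.293)–(6.615,4.000)
cell (6,4): code 0011 → (6.615,4.000)–(6.844,5.000)
cell (6,5): code 0011 → (6.844,5.000)–(6.631,6.000)
cell (6,6): code 0001 → (6.631,6.000)–(6.000,6.736)
total: 18 segments, chained into 1 closed loop(s), length Σ = 14.024001

segments=18 loops=1 length=14.024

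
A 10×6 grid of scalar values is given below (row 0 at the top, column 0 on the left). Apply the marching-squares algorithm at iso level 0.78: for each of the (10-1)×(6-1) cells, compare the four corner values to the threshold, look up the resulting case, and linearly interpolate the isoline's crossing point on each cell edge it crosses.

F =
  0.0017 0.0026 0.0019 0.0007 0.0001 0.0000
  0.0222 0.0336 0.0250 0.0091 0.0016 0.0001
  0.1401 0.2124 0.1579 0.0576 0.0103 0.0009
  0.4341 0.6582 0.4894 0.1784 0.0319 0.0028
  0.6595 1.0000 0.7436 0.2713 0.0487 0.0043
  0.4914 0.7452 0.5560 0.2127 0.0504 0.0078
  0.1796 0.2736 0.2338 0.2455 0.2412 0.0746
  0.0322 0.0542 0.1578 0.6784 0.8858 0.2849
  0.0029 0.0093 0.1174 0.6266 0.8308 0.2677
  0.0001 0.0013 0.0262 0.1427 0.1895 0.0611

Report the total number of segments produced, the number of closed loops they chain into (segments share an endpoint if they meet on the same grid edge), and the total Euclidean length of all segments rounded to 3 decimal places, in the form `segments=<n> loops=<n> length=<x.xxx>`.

cell (3,0): code 0100 → (3.356,1.000)–(4.000,0.354)
cell (3,1): code 1000 → (4.000,1.858)–(3.356,1.000)
cell (4,0): code 0010 → (4.000,0.354)–(4.863,1.000)
cell (4,1): code 0001 → (4.863,1.000)–(4.000,1.858)
cell (6,3): code 0100 → (6.836,4.000)–(7.000,3.490)
cell (6,4): code 1000 → (7.000,4.176)–(6.836,4.000)
cell (7,3): code 0110 → (7.000,3.490)–(8.000,3.751)
cell (7,4): code 1001 → (8.000,4.090)–(7.000,4.176)
cell (8,3): code 0010 → (8.000,3.751)–(8.079,4.000)
cell (8,4): code 0001 → (8.079,4.000)–(8.000,4.090)
total: 10 segments, chained into 2 closed loop(s), length Σ = 7.475274

segments=10 loops=2 length=7.475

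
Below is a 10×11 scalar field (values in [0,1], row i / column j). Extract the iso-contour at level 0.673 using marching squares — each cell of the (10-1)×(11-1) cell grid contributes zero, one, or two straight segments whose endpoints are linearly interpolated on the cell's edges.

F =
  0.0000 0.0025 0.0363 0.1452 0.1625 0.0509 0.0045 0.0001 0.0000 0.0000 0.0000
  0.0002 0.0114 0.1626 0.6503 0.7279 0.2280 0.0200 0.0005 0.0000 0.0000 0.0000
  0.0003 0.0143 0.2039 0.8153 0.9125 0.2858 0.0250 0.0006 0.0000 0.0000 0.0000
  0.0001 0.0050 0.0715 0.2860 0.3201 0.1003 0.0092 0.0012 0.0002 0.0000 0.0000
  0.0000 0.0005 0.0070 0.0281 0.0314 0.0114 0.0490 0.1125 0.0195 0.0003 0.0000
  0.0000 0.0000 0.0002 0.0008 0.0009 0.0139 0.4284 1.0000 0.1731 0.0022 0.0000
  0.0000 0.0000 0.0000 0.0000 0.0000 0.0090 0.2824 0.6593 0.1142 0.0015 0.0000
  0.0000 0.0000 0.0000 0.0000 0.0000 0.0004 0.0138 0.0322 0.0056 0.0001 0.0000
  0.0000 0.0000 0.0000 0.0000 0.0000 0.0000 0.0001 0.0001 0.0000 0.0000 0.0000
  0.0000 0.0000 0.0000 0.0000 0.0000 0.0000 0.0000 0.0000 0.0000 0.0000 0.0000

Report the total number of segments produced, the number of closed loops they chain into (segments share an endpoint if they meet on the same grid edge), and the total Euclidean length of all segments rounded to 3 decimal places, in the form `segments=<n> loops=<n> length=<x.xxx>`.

cell (0,3): code 0100 → (0.903,4.000)–(1.000,3.293)
cell (0,4): code 1000 → (1.000,4.110)–(0.903,4.000)
cell (1,2): code 0100 → (1.138,3.000)–(2.000,2.767)
cell (1,3): code 1110 → (1.000,3.293)–(1.138,3.000)
cell (1,4): code 1001 → (2.000,4.382)–(1.000,4.110)
cell (2,2): code 0010 → (2.000,2.767)–(2.269,3.000)
cell (2,3): code 0011 → (2.269,3.000)–(2.404,4.000)
cell (2,4): code 0001 → (2.404,4.000)–(2.000,4.382)
cell (4,6): code 0100 → (4.632,7.000)–(5.000,6.428)
cell (4,7): code 1000 → (5.000,7.395)–(4.632,7.000)
cell (5,6): code 0010 → (5.000,6.428)–(5.960,7.000)
cell (5,7): code 0001 → (5.960,7.000)–(5.000,7.395)
total: 12 segments, chained into 2 closed loop(s), length Σ = 8.411082

segments=12 loops=2 length=8.411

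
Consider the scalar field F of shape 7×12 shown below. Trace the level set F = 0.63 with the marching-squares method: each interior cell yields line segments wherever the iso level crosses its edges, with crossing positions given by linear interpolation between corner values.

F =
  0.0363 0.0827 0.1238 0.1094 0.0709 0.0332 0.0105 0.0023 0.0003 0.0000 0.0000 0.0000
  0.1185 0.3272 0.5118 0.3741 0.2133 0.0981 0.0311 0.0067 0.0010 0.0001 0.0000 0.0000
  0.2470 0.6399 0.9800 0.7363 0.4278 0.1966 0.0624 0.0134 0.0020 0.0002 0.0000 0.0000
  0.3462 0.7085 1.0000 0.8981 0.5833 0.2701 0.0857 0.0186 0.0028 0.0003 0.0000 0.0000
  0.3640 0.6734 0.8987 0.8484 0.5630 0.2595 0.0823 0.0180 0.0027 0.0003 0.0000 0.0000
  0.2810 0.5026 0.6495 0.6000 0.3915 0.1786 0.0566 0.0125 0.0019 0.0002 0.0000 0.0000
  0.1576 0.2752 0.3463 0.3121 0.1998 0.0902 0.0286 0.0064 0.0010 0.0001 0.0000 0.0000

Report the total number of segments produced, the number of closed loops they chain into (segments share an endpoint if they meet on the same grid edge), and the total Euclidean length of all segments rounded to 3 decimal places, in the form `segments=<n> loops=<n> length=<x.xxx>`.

segments=14 loops=1 length=10.732

cell (1,0): code 0100 → (1.968,1.000)–(2.000,0.975)
cell (1,1): code 1100 → (1.252,2.000)–(1.968,1.000)
cell (1,2): code 1100 → (1.707,3.000)–(1.252,2.000)
cell (1,3): code 1000 → (2.000,3.345)–(1.707,3.000)
cell (2,0): code 0110 → (2.000,0.975)–(3.000,0.783)
cell (2,3): code 1001 → (3.000,3.852)–(2.000,3.345)
cell (3,0): code 0110 → (3.000,0.783)–(4.000,0.860)
cell (3,3): code 1001 → (4.000,3.765)–(3.000,3.852)
cell (4,0): code 0010 → (4.000,0.860)–(4.254,1.000)
cell (4,1): code 0111 → (4.254,1.000)–(5.000,1.867)
cell (4,2): code 1011 → (5.000,2.394)–(4.879,3.000)
cell (4,3): code 0001 → (4.879,3.000)–(4.000,3.765)
cell (5,1): code 0010 → (5.000,1.867)–(5.064,2.000)
cell (5,2): code 0001 → (5.064,2.000)–(5.000,2.394)
total: 14 segments, chained into 1 closed loop(s), length Σ = 10.731579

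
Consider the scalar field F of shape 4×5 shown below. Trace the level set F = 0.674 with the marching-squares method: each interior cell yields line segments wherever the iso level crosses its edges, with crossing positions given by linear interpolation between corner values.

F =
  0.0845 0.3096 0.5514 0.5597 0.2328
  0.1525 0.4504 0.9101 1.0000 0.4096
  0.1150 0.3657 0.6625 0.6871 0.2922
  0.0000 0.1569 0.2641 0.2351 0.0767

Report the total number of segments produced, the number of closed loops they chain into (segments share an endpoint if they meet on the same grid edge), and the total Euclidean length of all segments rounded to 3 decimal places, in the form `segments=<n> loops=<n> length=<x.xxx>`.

segments=8 loops=1 length=6.019

cell (0,1): code 0100 → (0.342,2.000)–(1.000,1.486)
cell (0,2): code 1100 → (0.260,3.000)–(0.342,2.000)
cell (0,3): code 1000 → (1.000,3.552)–(0.260,3.000)
cell (1,1): code 0010 → (1.000,1.486)–(1.954,2.000)
cell (1,2): code 0111 → (1.954,2.000)–(2.000,2.467)
cell (1,3): code 1001 → (2.000,3.033)–(1.000,3.552)
cell (2,2): code 0010 → (2.000,2.467)–(2.029,3.000)
cell (2,3): code 0001 → (2.029,3.000)–(2.000,3.033)
total: 8 segments, chained into 1 closed loop(s), length Σ = 6.018747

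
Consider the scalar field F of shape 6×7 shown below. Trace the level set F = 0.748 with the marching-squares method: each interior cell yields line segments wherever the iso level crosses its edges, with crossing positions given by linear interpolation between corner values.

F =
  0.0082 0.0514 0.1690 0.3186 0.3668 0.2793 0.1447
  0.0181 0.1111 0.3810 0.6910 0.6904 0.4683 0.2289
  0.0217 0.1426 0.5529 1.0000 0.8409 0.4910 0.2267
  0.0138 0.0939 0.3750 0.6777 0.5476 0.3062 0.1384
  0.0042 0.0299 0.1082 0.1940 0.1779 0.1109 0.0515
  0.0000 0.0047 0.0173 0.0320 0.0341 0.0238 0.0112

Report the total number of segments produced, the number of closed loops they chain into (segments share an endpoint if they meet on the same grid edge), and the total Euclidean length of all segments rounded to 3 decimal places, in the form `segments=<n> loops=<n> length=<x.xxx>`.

cell (1,2): code 0100 → (1.184,3.000)–(2.000,2.436)
cell (1,3): code 1100 → (1.383,4.000)–(1.184,3.000)
cell (1,4): code 1000 → (2.000,4.266)–(1.383,4.000)
cell (2,2): code 0010 → (2.000,2.436)–(2.782,3.000)
cell (2,3): code 0011 → (2.782,3.000)–(2.317,4.000)
cell (2,4): code 0001 → (2.317,4.000)–(2.000,4.266)
total: 6 segments, chained into 1 closed loop(s), length Σ = 5.162810

segments=6 loops=1 length=5.163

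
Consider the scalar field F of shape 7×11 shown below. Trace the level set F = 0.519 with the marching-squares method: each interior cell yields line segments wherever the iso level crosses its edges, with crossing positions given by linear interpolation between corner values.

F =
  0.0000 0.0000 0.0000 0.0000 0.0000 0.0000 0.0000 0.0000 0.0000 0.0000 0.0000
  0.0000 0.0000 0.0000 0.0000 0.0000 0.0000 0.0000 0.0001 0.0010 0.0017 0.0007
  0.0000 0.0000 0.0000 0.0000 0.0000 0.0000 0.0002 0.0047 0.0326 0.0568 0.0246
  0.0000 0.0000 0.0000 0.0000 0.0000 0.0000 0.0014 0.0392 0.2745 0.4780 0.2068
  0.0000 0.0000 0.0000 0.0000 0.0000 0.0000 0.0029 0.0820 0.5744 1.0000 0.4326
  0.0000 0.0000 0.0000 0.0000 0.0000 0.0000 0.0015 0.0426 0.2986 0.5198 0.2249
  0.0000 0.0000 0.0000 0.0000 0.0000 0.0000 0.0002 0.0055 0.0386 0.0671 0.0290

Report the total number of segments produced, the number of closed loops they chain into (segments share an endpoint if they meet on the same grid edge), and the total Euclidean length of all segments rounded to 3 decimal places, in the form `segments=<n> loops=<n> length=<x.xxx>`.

cell (3,7): code 0100 → (3.815,8.000)–(4.000,7.887)
cell (3,8): code 1100 → (3.079,9.000)–(3.815,8.000)
cell (3,9): code 1000 → (4.000,9.848)–(3.079,9.000)
cell (4,7): code 0010 → (4.000,7.887)–(4.201,8.000)
cell (4,8): code 0111 → (4.201,8.000)–(5.000,8.996)
cell (4,9): code 1001 → (5.000,9.003)–(4.000,9.848)
cell (5,8): code 0010 → (5.000,8.996)–(5.002,9.000)
cell (5,9): code 0001 → (5.002,9.000)–(5.000,9.003)
total: 8 segments, chained into 1 closed loop(s), length Σ = 5.534434

segments=8 loops=1 length=5.534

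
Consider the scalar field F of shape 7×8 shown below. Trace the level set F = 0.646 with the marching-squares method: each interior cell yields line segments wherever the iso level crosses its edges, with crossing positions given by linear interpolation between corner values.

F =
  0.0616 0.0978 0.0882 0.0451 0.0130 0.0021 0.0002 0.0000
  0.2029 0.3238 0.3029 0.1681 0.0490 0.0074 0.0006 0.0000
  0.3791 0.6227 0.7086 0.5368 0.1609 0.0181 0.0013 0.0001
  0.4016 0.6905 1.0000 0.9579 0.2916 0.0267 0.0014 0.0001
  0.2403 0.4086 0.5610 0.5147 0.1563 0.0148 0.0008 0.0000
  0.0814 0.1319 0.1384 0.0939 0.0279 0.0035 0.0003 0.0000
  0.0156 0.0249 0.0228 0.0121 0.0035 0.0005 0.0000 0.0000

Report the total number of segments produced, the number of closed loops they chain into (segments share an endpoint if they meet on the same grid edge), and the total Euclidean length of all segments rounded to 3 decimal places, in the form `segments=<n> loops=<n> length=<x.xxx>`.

segments=10 loops=1 length=7.078

cell (1,1): code 0100 → (1.846,2.000)–(2.000,1.271)
cell (1,2): code 1000 → (2.000,2.364)–(1.846,2.000)
cell (2,0): code 0100 → (2.344,1.000)–(3.000,0.846)
cell (2,1): code 1110 → (2.000,1.271)–(2.344,1.000)
cell (2,2): code 1101 → (2.259,3.000)–(2.000,2.364)
cell (2,3): code 1000 → (3.000,3.468)–(2.259,3.000)
cell (3,0): code 0010 → (3.000,0.846)–(3.158,1.000)
cell (3,1): code 0011 → (3.158,1.000)–(3.806,2.000)
cell (3,2): code 0011 → (3.806,2.000)–(3.704,3.000)
cell (3,3): code 0001 → (3.704,3.000)–(3.000,3.468)
total: 10 segments, chained into 1 closed loop(s), length Σ = 7.078183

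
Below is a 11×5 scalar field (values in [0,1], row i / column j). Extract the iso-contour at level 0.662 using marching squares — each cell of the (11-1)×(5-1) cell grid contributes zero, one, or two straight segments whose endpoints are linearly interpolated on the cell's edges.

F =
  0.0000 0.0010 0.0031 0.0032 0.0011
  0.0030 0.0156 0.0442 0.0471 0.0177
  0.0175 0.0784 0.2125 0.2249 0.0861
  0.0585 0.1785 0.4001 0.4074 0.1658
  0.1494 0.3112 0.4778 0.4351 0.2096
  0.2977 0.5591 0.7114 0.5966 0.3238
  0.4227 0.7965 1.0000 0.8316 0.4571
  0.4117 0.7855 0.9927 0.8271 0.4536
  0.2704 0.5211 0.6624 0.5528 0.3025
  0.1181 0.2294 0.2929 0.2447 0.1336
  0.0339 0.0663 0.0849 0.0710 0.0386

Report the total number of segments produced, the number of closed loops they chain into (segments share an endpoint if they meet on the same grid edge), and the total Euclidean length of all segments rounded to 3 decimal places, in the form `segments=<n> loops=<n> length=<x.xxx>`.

cell (4,1): code 0100 → (4.789,2.000)–(5.000,1.676)
cell (4,2): code 1000 → (5.000,2.430)–(4.789,2.000)
cell (5,0): code 0100 → (5.433,1.000)–(6.000,0.640)
cell (5,1): code 1110 → (5.000,1.676)–(5.433,1.000)
cell (5,2): code 1101 → (5.278,3.000)–(5.000,2.430)
cell (5,3): code 1000 → (6.000,3.453)–(5.278,3.000)
cell (6,0): code 0110 → (6.000,0.640)–(7.000,0.670)
cell (6,3): code 1001 → (7.000,3.442)–(6.000,3.453)
cell (7,0): code 0010 → (7.000,0.670)–(7.467,1.000)
cell (7,1): code 0111 → (7.467,1.000)–(8.000,1.997)
cell (7,2): code 1011 → (8.000,2.004)–(7.602,3.000)
cell (7,3): code 0001 → (7.602,3.000)–(7.000,3.442)
cell (8,1): code 0010 → (8.000,1.997)–(8.001,2.000)
cell (8,2): code 0001 → (8.001,2.000)–(8.000,2.004)
total: 14 segments, chained into 1 closed loop(s), length Σ = 9.356423

segments=14 loops=1 length=9.356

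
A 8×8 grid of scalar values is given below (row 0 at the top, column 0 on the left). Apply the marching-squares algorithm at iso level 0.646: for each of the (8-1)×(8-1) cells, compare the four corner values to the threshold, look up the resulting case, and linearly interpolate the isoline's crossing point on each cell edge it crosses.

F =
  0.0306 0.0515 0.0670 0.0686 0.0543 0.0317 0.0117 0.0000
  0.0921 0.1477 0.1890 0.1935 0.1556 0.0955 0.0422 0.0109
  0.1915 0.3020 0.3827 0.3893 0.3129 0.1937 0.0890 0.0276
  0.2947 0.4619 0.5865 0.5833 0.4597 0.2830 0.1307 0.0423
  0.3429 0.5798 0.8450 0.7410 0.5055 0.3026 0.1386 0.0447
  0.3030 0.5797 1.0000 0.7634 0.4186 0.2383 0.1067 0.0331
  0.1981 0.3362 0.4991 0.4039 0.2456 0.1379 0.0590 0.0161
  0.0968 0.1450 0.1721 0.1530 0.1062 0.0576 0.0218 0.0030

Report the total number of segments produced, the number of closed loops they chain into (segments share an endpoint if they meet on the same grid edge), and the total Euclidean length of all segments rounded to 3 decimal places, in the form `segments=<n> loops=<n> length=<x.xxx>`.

cell (3,1): code 0100 → (3.230,2.000)–(4.000,1.250)
cell (3,2): code 1100 → (3.398,3.000)–(3.230,2.000)
cell (3,3): code 1000 → (4.000,3.403)–(3.398,3.000)
cell (4,1): code 0110 → (4.000,1.250)–(5.000,1.158)
cell (4,3): code 1001 → (5.000,3.340)–(4.000,3.403)
cell (5,1): code 0010 → (5.000,1.158)–(5.707,2.000)
cell (5,2): code 0011 → (5.707,2.000)–(5.327,3.000)
cell (5,3): code 0001 → (5.327,3.000)–(5.000,3.340)
total: 8 segments, chained into 1 closed loop(s), length Σ = 7.461226

segments=8 loops=1 length=7.461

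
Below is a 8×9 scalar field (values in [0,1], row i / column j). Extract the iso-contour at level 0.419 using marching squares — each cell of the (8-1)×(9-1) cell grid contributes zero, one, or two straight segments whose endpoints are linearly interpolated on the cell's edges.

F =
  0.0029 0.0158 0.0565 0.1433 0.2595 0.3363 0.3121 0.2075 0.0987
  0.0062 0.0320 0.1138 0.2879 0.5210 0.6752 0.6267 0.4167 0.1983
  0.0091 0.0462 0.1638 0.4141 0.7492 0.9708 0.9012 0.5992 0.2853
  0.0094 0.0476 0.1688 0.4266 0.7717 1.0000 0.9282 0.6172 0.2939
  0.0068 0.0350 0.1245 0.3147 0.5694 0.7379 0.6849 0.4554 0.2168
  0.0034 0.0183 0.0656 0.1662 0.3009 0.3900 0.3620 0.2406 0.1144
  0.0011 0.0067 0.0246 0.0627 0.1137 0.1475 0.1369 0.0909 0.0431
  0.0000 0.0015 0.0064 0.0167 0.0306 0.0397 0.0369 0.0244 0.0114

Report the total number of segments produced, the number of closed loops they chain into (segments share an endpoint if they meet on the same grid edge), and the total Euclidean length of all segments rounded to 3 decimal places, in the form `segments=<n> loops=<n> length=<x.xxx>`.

cell (0,3): code 0100 → (0.610,4.000)–(1.000,3.562)
cell (0,4): code 1100 → (0.244,5.000)–(0.610,4.000)
cell (0,5): code 1100 → (0.340,6.000)–(0.244,5.000)
cell (0,6): code 1000 → (1.000,6.989)–(0.340,6.000)
cell (1,3): code 0110 → (1.000,3.562)–(2.000,3.015)
cell (1,6): code 1101 → (1.013,7.000)–(1.000,6.989)
cell (1,7): code 1000 → (2.000,7.574)–(1.013,7.000)
cell (2,2): code 0100 → (2.392,3.000)–(3.000,2.971)
cell (2,3): code 1110 → (2.000,3.015)–(2.392,3.000)
cell (2,7): code 1001 → (3.000,7.613)–(2.000,7.574)
cell (3,2): code 0010 → (3.000,2.971)–(3.068,3.000)
cell (3,3): code 0111 → (3.068,3.000)–(4.000,3.410)
cell (3,7): code 1001 → (4.000,7.153)–(3.000,7.613)
cell (4,3): code 0010 → (4.000,3.410)–(4.560,4.000)
cell (4,4): code 0011 → (4.560,4.000)–(4.917,5.000)
cell (4,5): code 0011 → (4.917,5.000)–(4.823,6.000)
cell (4,6): code 0011 → (4.823,6.000)–(4.169,7.000)
cell (4,7): code 0001 → (4.169,7.000)–(4.000,7.153)
total: 18 segments, chained into 1 closed loop(s), length Σ = 14.641397

segments=18 loops=1 length=14.641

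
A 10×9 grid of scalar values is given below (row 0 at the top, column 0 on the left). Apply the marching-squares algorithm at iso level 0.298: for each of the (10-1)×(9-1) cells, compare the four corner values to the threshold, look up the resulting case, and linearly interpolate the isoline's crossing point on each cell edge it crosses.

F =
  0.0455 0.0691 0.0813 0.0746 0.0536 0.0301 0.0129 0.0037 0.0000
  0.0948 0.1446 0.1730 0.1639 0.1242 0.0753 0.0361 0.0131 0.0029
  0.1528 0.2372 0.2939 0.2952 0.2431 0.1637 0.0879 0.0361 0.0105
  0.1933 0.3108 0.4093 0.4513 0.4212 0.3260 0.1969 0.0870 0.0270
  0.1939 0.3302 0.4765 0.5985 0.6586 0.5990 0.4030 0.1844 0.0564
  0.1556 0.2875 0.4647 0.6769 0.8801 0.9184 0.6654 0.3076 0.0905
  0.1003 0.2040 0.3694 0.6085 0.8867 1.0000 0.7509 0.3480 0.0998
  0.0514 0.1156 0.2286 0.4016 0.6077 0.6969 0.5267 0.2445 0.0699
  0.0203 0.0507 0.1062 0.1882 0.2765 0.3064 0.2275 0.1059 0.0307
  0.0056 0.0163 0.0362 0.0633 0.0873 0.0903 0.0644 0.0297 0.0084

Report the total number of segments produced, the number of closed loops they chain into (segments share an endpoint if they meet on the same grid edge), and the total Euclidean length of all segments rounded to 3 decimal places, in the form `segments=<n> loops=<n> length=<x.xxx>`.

cell (2,0): code 0100 → (2.826,1.000)–(3.000,0.891)
cell (2,1): code 1100 → (2.036,2.000)–(2.826,1.000)
cell (2,2): code 1100 → (2.018,3.000)–(2.036,2.000)
cell (2,3): code 1100 → (2.308,4.000)–(2.018,3.000)
cell (2,4): code 1100 → (2.827,5.000)–(2.308,4.000)
cell (2,5): code 1000 → (3.000,5.217)–(2.827,5.000)
cell (3,0): code 0110 → (3.000,0.891)–(4.000,0.764)
cell (3,5): code 1101 → (3.491,6.000)–(3.000,5.217)
cell (3,6): code 1000 → (4.000,6.480)–(3.491,6.000)
cell (4,0): code 0010 → (4.000,0.764)–(4.754,1.000)
cell (4,1): code 0111 → (4.754,1.000)–(5.000,1.059)
cell (4,6): code 1101 → (4.922,7.000)–(4.000,6.480)
cell (4,7): code 1000 → (5.000,7.044)–(4.922,7.000)
cell (5,1): code 0110 → (5.000,1.059)–(6.000,1.568)
cell (5,7): code 1001 → (6.000,7.201)–(5.000,7.044)
cell (6,1): code 0010 → (6.000,1.568)–(6.507,2.000)
cell (6,2): code 0111 → (6.507,2.000)–(7.000,2.401)
cell (6,6): code 1011 → (7.000,6.810)–(6.483,7.000)
cell (6,7): code 0001 → (6.483,7.000)–(6.000,7.201)
cell (7,2): code 0010 → (7.000,2.401)–(7.485,3.000)
cell (7,3): code 0011 → (7.485,3.000)–(7.935,4.000)
cell (7,4): code 0111 → (7.935,4.000)–(8.000,4.719)
cell (7,5): code 1011 → (8.000,5.106)–(7.764,6.000)
cell (7,6): code 0001 → (7.764,6.000)–(7.000,6.810)
cell (8,4): code 0010 → (8.000,4.719)–(8.039,5.000)
cell (8,5): code 0001 → (8.039,5.000)–(8.000,5.106)
total: 26 segments, chained into 1 closed loop(s), length Σ = 19.283073

segments=26 loops=1 length=19.283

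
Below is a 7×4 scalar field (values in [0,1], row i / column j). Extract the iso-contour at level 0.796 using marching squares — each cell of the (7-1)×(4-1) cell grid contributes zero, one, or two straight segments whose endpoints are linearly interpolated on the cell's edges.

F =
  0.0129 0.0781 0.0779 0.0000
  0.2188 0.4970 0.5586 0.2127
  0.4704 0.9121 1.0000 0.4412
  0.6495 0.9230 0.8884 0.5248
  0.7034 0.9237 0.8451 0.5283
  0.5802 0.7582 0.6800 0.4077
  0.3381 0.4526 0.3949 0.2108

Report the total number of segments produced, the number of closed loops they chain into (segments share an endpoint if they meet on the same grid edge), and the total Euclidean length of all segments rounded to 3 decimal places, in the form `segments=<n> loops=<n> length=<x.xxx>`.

segments=10 loops=1 length=8.434

cell (1,0): code 0100 → (1.720,1.000)–(2.000,0.737)
cell (1,1): code 1100 → (1.538,2.000)–(1.720,1.000)
cell (1,2): code 1000 → (2.000,2.365)–(1.538,2.000)
cell (2,0): code 0110 → (2.000,0.737)–(3.000,0.536)
cell (2,2): code 1001 → (3.000,2.254)–(2.000,2.365)
cell (3,0): code 0110 → (3.000,0.536)–(4.000,0.420)
cell (3,2): code 1001 → (4.000,2.155)–(3.000,2.254)
cell (4,0): code 0010 → (4.000,0.420)–(4.772,1.000)
cell (4,1): code 0011 → (4.772,1.000)–(4.297,2.000)
cell (4,2): code 0001 → (4.297,2.000)–(4.000,2.155)
total: 10 segments, chained into 1 closed loop(s), length Σ = 8.434229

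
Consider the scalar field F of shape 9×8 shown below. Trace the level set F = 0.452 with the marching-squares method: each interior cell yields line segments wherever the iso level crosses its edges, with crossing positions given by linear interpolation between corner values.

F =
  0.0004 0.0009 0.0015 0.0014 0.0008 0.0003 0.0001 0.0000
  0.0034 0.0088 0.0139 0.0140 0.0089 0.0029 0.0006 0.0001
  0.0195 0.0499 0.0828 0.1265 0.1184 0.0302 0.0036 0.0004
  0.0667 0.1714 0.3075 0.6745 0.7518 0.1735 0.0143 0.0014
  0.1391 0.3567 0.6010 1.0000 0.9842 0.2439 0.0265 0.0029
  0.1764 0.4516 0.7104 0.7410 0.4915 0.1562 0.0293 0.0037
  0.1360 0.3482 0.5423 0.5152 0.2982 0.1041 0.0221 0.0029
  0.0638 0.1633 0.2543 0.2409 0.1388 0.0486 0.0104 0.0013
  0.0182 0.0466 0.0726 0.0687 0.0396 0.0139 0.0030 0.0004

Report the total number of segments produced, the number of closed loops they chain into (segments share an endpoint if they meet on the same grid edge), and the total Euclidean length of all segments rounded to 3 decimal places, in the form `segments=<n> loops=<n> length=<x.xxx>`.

cell (2,2): code 0100 → (2.594,3.000)–(3.000,2.394)
cell (2,3): code 1100 → (2.527,4.000)–(2.594,3.000)
cell (2,4): code 1000 → (3.000,4.518)–(2.527,4.000)
cell (3,1): code 0100 → (3.492,2.000)–(4.000,1.390)
cell (3,2): code 1110 → (3.000,2.394)–(3.492,2.000)
cell (3,4): code 1001 → (4.000,4.719)–(3.000,4.518)
cell (4,1): code 0110 → (4.000,1.390)–(5.000,1.002)
cell (4,4): code 1001 → (5.000,4.118)–(4.000,4.719)
cell (5,1): code 0110 → (5.000,1.002)–(6.000,1.535)
cell (5,3): code 1011 → (6.000,3.291)–(5.204,4.000)
cell (5,4): code 0001 → (5.204,4.000)–(5.000,4.118)
cell (6,1): code 0010 → (6.000,1.535)–(6.314,2.000)
cell (6,2): code 0011 → (6.314,2.000)–(6.230,3.000)
cell (6,3): code 0001 → (6.230,3.000)–(6.000,3.291)
total: 14 segments, chained into 1 closed loop(s), length Σ = 11.487891

segments=14 loops=1 length=11.488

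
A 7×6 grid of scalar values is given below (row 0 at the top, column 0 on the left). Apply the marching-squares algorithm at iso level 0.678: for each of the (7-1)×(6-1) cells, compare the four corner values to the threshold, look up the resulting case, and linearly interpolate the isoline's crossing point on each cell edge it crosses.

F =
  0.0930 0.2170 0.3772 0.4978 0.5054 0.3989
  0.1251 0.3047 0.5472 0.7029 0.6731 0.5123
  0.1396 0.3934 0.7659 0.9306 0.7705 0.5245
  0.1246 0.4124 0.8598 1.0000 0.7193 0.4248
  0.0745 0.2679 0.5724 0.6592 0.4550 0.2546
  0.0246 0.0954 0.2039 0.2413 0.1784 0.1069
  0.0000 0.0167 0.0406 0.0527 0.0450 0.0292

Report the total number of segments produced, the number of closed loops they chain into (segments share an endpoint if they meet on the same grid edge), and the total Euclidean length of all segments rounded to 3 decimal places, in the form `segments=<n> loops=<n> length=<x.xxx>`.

segments=12 loops=1 length=9.061

cell (0,2): code 0100 → (0.879,3.000)–(1.000,2.840)
cell (0,3): code 1000 → (1.000,3.836)–(0.879,3.000)
cell (1,1): code 0100 → (1.598,2.000)–(2.000,1.764)
cell (1,2): code 1110 → (1.000,2.840)–(1.598,2.000)
cell (1,3): code 1101 → (1.050,4.000)–(1.000,3.836)
cell (1,4): code 1000 → (2.000,4.376)–(1.050,4.000)
cell (2,1): code 0110 → (2.000,1.764)–(3.000,1.594)
cell (2,4): code 1001 → (3.000,4.140)–(2.000,4.376)
cell (3,1): code 0010 → (3.000,1.594)–(3.633,2.000)
cell (3,2): code 0011 → (3.633,2.000)–(3.945,3.000)
cell (3,3): code 0011 → (3.945,3.000)–(3.156,4.000)
cell (3,4): code 0001 → (3.156,4.000)–(3.000,4.140)
total: 12 segments, chained into 1 closed loop(s), length Σ = 9.060574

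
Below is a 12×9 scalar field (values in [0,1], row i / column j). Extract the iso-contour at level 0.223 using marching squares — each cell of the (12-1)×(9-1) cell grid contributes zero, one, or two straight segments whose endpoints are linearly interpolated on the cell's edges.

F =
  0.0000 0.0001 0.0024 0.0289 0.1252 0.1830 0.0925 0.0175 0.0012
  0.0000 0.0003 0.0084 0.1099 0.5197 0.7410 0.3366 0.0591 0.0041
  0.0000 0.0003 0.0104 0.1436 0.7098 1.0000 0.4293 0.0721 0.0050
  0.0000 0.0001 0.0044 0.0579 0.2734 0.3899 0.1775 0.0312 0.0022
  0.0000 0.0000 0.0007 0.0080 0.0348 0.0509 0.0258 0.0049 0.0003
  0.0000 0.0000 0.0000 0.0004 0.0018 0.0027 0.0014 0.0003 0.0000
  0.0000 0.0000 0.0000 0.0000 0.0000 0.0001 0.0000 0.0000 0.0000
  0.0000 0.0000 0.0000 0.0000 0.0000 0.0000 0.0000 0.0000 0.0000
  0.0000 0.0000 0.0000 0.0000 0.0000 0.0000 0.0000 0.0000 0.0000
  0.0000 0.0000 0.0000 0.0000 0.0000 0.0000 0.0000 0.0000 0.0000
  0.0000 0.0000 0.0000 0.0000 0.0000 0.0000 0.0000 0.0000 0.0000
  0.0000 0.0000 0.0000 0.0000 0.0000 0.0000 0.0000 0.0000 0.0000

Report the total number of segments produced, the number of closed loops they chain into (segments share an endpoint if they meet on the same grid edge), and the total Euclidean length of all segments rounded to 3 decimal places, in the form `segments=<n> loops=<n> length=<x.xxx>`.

segments=12 loops=1 length=10.548

cell (0,3): code 0100 → (0.248,4.000)–(1.000,3.276)
cell (0,4): code 1100 → (0.072,5.000)–(0.248,4.000)
cell (0,5): code 1100 → (0.535,6.000)–(0.072,5.000)
cell (0,6): code 1000 → (1.000,6.409)–(0.535,6.000)
cell (1,3): code 0110 → (1.000,3.276)–(2.000,3.140)
cell (1,6): code 1001 → (2.000,6.578)–(1.000,6.409)
cell (2,3): code 0110 → (2.000,3.140)–(3.000,3.766)
cell (2,5): code 1011 → (3.000,5.786)–(2.819,6.000)
cell (2,6): code 0001 → (2.819,6.000)–(2.000,6.578)
cell (3,3): code 0010 → (3.000,3.766)–(3.211,4.000)
cell (3,4): code 0011 → (3.211,4.000)–(3.492,5.000)
cell (3,5): code 0001 → (3.492,5.000)–(3.000,5.786)
total: 12 segments, chained into 1 closed loop(s), length Σ = 10.547899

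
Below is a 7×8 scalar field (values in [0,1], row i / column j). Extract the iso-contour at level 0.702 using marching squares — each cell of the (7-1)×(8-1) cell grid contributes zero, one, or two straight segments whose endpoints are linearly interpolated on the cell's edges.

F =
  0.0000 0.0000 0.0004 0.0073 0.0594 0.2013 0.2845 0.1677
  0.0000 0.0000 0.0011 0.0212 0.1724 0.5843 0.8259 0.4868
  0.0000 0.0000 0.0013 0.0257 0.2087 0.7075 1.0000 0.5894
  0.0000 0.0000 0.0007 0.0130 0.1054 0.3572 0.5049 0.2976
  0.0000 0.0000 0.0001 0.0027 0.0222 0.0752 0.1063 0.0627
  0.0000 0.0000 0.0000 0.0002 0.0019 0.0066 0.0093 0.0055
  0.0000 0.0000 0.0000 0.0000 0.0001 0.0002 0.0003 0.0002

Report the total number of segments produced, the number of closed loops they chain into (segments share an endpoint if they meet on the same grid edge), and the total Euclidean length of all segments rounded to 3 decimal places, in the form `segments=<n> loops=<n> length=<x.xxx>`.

cell (0,5): code 0100 → (0.771,6.000)–(1.000,5.487)
cell (0,6): code 1000 → (1.000,6.365)–(0.771,6.000)
cell (1,4): code 0100 → (1.955,5.000)–(2.000,4.989)
cell (1,5): code 1110 → (1.000,5.487)–(1.955,5.000)
cell (1,6): code 1001 → (2.000,6.726)–(1.000,6.365)
cell (2,4): code 0010 → (2.000,4.989)–(2.016,5.000)
cell (2,5): code 0011 → (2.016,5.000)–(2.602,6.000)
cell (2,6): code 0001 → (2.602,6.000)–(2.000,6.726)
total: 8 segments, chained into 1 closed loop(s), length Σ = 5.295265

segments=8 loops=1 length=5.295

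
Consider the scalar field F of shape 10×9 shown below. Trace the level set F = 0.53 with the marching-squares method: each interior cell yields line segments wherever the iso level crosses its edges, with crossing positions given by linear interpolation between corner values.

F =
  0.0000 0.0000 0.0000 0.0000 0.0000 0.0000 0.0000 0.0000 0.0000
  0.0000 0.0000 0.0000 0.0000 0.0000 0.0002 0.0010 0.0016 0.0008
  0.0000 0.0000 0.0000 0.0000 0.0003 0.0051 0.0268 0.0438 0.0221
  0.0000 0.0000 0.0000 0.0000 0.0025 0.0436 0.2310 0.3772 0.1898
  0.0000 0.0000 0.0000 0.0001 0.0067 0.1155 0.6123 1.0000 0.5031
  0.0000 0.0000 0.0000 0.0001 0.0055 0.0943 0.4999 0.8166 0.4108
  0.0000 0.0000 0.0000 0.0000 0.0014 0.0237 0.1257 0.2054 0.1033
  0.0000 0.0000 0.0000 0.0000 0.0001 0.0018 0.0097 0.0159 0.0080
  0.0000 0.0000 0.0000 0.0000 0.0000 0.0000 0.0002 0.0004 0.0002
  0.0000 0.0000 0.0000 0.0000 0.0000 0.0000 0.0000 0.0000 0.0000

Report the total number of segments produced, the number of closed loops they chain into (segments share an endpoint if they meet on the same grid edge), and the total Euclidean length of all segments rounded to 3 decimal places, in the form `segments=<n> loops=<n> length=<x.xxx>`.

segments=8 loops=1 length=6.548

cell (3,5): code 0100 → (3.784,6.000)–(4.000,5.834)
cell (3,6): code 1100 → (3.245,7.000)–(3.784,6.000)
cell (3,7): code 1000 → (4.000,7.946)–(3.245,7.000)
cell (4,5): code 0010 → (4.000,5.834)–(4.732,6.000)
cell (4,6): code 0111 → (4.732,6.000)–(5.000,6.095)
cell (4,7): code 1001 → (5.000,7.706)–(4.000,7.946)
cell (5,6): code 0010 → (5.000,6.095)–(5.469,7.000)
cell (5,7): code 0001 → (5.469,7.000)–(5.000,7.706)
total: 8 segments, chained into 1 closed loop(s), length Σ = 6.548193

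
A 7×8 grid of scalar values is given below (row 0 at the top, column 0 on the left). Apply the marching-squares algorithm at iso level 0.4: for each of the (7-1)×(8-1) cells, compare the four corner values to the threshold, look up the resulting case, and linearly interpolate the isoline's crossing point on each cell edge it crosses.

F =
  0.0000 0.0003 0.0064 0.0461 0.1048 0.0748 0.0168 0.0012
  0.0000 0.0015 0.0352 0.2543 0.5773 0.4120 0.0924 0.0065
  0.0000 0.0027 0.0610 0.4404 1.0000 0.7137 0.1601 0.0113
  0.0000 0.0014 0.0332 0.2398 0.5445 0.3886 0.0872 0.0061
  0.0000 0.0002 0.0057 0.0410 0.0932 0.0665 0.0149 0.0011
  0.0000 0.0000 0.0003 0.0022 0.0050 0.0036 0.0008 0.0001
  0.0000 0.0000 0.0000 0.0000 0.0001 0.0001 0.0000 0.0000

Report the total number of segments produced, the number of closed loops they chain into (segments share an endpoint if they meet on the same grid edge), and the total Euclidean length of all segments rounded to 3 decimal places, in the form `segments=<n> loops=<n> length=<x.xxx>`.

cell (0,3): code 0100 → (0.625,4.000)–(1.000,3.451)
cell (0,4): code 1100 → (0.964,5.000)–(0.625,4.000)
cell (0,5): code 1000 → (1.000,5.038)–(0.964,5.000)
cell (1,2): code 0100 → (1.783,3.000)–(2.000,2.894)
cell (1,3): code 1110 → (1.000,3.451)–(1.783,3.000)
cell (1,5): code 1001 → (2.000,5.567)–(1.000,5.038)
cell (2,2): code 0010 → (2.000,2.894)–(2.201,3.000)
cell (2,3): code 0111 → (2.201,3.000)–(3.000,3.526)
cell (2,4): code 1011 → (3.000,4.927)–(2.965,5.000)
cell (2,5): code 0001 → (2.965,5.000)–(2.000,5.567)
cell (3,3): code 0010 → (3.000,3.526)–(3.320,4.000)
cell (3,4): code 0001 → (3.320,4.000)–(3.000,4.927)
total: 12 segments, chained into 1 closed loop(s), length Σ = 7.986357

segments=12 loops=1 length=7.986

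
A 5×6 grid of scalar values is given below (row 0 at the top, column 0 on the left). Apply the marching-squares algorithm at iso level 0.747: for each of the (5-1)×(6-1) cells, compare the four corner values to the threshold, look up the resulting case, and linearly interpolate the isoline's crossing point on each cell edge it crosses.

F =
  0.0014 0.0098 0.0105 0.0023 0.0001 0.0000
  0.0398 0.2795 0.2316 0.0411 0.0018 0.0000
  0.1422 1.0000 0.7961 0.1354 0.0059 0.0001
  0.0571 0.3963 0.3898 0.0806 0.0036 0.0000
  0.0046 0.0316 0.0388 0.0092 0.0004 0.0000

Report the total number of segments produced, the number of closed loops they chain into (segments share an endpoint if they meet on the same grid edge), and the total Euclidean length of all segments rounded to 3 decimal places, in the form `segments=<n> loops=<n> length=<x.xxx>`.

cell (1,0): code 0100 → (1.649,1.000)–(2.000,0.705)
cell (1,1): code 1100 → (1.913,2.000)–(1.649,1.000)
cell (1,2): code 1000 → (2.000,2.074)–(1.913,2.000)
cell (2,0): code 0010 → (2.000,0.705)–(2.419,1.000)
cell (2,1): code 0011 → (2.419,1.000)–(2.121,2.000)
cell (2,2): code 0001 → (2.121,2.000)–(2.000,2.074)
total: 6 segments, chained into 1 closed loop(s), length Σ = 3.305142

segments=6 loops=1 length=3.305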